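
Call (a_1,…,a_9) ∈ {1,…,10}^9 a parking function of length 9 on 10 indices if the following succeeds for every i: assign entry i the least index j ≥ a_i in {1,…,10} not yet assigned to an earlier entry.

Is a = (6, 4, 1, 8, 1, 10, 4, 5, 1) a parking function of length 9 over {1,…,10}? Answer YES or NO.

Rearranged: b = (1, 1, 1, 4, 4, 5, 6, 8, 10).
  b_1=1 ≤ 2
  b_2=1 ≤ 3
  b_3=1 ≤ 4
  b_4=4 ≤ 5
  b_5=4 ≤ 6
  b_6=5 ≤ 7
  b_7=6 ≤ 8
  b_8=8 ≤ 9
  b_9=10 ≤ 10
All bounds hold ⇒ YES

YES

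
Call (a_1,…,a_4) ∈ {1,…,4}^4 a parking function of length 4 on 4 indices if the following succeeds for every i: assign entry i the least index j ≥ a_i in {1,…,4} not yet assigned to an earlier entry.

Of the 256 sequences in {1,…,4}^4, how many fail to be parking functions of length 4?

Count = 1·5^3 = 1·125 = 125 (Pollak)
Example (4,4,2,4) → sorted (2,4,4,4): b_1=2>1, not a PF.
4^4 − 125 = 256 − 125 = 131

131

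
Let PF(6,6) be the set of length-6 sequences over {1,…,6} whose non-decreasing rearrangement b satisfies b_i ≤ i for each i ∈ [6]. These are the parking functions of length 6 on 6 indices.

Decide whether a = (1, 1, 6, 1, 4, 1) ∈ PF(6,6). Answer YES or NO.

YES

Order a: b = (1, 1, 1, 1, 4, 6).
  b_1=1 ≤ 1
  b_2=1 ≤ 2
  b_3=1 ≤ 3
  b_4=1 ≤ 4
  b_5=4 ≤ 5
  b_6=6 ≤ 6
All bounds hold ⇒ YES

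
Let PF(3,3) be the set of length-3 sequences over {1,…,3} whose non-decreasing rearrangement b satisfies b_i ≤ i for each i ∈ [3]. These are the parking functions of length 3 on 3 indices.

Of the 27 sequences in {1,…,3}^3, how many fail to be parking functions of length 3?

|PF(3,3)| = 1·4^2 = 1·16 = 16 (Konheim–Weiss)
Check (3,3,2) → sorted (2,3,3): b_1=2>1, not a PF.
So 27 − 16 = 11 fail.

11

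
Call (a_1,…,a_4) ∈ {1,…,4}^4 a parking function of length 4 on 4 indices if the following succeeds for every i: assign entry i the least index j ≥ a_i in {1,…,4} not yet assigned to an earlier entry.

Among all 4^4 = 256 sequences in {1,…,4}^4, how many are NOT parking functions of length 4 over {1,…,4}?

131

#PF = 1·5^3 = 1×125 = 125 [KW]
E.g. (4,3,3,3) → sorted (3,3,3,4): b_1=3>1, not a PF.
4^4 − 125 = 256 − 125 = 131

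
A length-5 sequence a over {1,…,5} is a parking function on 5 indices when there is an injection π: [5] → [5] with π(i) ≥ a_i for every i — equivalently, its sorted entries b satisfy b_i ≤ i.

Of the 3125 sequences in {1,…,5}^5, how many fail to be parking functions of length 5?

Count = (5+1−5)·(5+1)^{5−1} = 1·1296 = 1296 [KW]
Check (5,3,3,5,4) → sorted (3,3,4,5,5): b_1=3>1, not a PF.
Total 3125; non-PF = 3125−1296 = 1829

1829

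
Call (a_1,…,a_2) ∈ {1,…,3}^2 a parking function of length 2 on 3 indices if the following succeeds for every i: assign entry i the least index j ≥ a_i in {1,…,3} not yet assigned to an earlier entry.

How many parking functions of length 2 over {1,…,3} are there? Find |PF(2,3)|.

|PF(2,3)| = (3+1−2)·(3+1)^{2−1} = 2 · 4 = 8 (Konheim–Weiss)
E.g. (3,1) → sorted (1,3): b_i ≤ 1+i ∀i, a PF.

8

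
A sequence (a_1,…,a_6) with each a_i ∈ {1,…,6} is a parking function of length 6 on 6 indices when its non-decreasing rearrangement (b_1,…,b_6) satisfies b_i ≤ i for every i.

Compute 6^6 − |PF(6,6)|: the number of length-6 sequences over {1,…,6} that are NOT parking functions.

|PF| = (7−6)·7^(6−1) = 1 · 16807 = 16807 [KW]
Example (6,6,3,4,6,6) → sorted (3,4,6,6,6,6): b_1=3>1, not a PF.
Total 46656; non-PF = 46656−16807 = 29849

29849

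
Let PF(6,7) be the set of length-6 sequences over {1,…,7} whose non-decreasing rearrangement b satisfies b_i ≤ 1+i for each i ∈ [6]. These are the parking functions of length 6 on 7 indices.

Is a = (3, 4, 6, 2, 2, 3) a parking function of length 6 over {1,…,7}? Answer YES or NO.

YES

Sorted: b = (2, 2, 3, 3, 4, 6).
  b_1=2 ≤ 2
  b_2=2 ≤ 3
  b_3=3 ≤ 4
  b_4=3 ≤ 5
  b_5=4 ≤ 6
  b_6=6 ≤ 7
All bounds hold ⇒ YES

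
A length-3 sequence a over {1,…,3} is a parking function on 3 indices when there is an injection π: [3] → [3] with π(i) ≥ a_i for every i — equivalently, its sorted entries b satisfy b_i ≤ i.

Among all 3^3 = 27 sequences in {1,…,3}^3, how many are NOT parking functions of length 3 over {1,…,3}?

Count = (3−3+1)·(3+1)^(3−1) = 1 · 16 = 16 (Pollak)
Check (3,2,3) → sorted (2,3,3): b_1=2>1, not a PF.
Total 27; non-PF = 27−16 = 11

11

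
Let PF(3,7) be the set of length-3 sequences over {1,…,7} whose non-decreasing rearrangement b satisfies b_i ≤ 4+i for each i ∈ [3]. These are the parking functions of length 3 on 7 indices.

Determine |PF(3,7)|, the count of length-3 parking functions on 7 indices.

320

Count = (7−3+1)·(7+1)^(3−1) = 5 · 64 = 320
E.g. (2,1,7) → sorted (1,2,7): b_i ≤ 4+i ∀i, a PF.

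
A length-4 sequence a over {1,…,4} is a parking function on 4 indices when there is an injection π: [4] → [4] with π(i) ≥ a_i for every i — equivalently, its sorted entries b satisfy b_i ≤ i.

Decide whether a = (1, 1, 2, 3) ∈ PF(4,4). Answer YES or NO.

YES

Order a: b = (1, 1, 2, 3).
  b_1=1 ≤ 1
  b_2=1 ≤ 2
  b_3=2 ≤ 3
  b_4=3 ≤ 4
All bounds hold ⇒ YES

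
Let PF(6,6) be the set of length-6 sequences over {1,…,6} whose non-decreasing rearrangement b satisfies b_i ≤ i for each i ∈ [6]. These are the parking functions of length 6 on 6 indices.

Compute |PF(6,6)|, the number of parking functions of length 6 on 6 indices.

16807

#PF = (7−6)·7^(6−1) = 1 · 16807 = 16807 (Konheim–Weiss)
Example (1,4,2,3,6,4) → sorted (1,2,3,4,4,6): b_i ≤ i ∀i, a PF.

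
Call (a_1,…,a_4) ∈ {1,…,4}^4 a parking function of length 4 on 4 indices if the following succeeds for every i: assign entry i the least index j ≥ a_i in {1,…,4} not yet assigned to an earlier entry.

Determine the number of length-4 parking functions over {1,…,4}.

125

|PF(4,4)| = (4+1−4)·(4+1)^{4−1} = 1 · 125 = 125 [KW]
Check (1,2,2,3) → sorted (1,2,2,3): b_i ≤ i ∀i, a PF.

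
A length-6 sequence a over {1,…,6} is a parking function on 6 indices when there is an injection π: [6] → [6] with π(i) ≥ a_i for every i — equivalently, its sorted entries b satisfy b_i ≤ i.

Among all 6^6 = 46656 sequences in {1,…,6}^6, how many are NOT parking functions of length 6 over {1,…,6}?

#PF = (7−6)·7^(6−1) = 1×16807 = 16807 (Pollak)
Check (6,6,6,4,6,2) → sorted (2,4,6,6,6,6): b_1=2>1, not a PF.
So 46656 − 16807 = 29849 fail.

29849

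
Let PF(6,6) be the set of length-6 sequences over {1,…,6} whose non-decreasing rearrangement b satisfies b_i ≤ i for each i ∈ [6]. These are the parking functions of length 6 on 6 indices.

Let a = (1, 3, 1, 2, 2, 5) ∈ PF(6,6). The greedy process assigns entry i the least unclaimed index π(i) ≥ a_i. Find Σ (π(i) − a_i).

7

Σπ = 6·7/2 = 21 (π permutes [6]); Σa = 1+3+1+2+2+5 = 14; disp = 21−14 = 7.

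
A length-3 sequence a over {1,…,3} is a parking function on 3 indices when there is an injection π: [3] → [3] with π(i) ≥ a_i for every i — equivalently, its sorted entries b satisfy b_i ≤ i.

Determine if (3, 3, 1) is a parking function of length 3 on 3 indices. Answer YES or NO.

Rearranged: b = (1, 3, 3).
  b_1=1 ≤ 1
  b_2=3 > 2
  fails at i=2 ⇒ NO

NO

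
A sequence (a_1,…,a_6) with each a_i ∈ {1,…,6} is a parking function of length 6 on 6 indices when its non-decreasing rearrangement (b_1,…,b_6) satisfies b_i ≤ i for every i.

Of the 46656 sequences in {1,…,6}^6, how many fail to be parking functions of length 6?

29849

|PF(6,6)| = 1·7^5 = 1·16807 = 16807 (Konheim–Weiss)
E.g. (6,6,5,2,6,2) → sorted (2,2,5,6,6,6): b_1=2>1, not a PF.
So 46656 − 16807 = 29849 fail.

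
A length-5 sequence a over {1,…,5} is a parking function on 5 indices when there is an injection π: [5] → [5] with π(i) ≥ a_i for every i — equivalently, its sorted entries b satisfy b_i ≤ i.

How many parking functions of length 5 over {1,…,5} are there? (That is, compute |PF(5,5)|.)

Count = (5−5+1)·(5+1)^(5−1) = 1 · 1296 = 1296
Example (2,4,2,5,1) → sorted (1,2,2,4,5): b_i ≤ i ∀i, a PF.

1296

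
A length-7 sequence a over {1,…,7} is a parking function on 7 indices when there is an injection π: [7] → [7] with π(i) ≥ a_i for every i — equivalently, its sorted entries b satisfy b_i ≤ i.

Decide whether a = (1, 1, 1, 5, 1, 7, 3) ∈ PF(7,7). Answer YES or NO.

Sorted: b = (1, 1, 1, 1, 3, 5, 7).
  b_1=1 ≤ 1
  b_2=1 ≤ 2
  b_3=1 ≤ 3
  b_4=1 ≤ 4
  b_5=3 ≤ 5
  b_6=5 ≤ 6
  b_7=7 ≤ 7
All bounds hold ⇒ YES

YES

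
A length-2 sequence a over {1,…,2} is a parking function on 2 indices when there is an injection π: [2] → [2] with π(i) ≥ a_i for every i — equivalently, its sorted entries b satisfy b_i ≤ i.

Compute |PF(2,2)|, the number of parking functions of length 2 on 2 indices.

3

#PF = 1·3^1 = 1·3 = 3 (Konheim–Weiss)
E.g. (2,1) → sorted (1,2): b_i ≤ i ∀i, a PF.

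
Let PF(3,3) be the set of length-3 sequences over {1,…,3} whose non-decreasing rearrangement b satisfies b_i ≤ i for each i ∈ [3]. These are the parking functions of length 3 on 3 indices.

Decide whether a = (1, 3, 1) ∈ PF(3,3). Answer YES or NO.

YES

Sorted: b = (1, 1, 3).
  b_1=1 ≤ 1
  b_2=1 ≤ 2
  b_3=3 ≤ 3
All bounds hold ⇒ YES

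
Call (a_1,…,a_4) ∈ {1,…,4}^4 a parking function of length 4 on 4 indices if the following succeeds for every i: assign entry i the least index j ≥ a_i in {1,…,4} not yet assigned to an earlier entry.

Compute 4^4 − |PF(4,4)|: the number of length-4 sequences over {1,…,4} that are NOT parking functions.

131

|PF| = (5−4)·5^(4−1) = 1 · 125 = 125
Example (3,3,2,4) → sorted (2,3,3,4): b_1=2>1, not a PF.
So 256 − 125 = 131 fail.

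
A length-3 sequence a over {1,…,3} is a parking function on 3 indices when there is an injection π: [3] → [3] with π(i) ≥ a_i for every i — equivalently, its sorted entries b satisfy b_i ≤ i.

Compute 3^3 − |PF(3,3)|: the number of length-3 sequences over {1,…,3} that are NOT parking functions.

|PF(3,3)| = (3−3+1)·(3+1)^(3−1) = 1·16 = 16 (Konheim–Weiss)
One tuple (3,3,3) → sorted (3,3,3): b_1=3>1, not a PF.
So 27 − 16 = 11 fail.

11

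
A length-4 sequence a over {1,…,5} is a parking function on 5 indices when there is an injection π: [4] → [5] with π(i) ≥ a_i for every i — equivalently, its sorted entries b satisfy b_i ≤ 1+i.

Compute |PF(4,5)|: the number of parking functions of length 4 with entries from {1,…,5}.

Count = 2·6^3 = 2·216 = 432 (Pollak)
One tuple (3,4,1,5) → sorted (1,3,4,5): b_i ≤ 1+i ∀i, a PF.

432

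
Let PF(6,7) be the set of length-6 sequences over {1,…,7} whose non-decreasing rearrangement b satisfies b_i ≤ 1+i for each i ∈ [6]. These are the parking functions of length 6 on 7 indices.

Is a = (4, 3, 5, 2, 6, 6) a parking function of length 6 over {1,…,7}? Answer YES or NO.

Rearranged: b = (2, 3, 4, 5, 6, 6).
  b_1=2 ≤ 2
  b_2=3 ≤ 3
  b_3=4 ≤ 4
  b_4=5 ≤ 5
  b_5=6 ≤ 6
  b_6=6 ≤ 7
All bounds hold ⇒ YES

YES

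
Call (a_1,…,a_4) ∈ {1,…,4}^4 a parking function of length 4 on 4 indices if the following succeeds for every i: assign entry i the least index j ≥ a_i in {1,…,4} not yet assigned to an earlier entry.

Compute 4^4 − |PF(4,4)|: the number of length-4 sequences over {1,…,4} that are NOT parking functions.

131

|PF(4,4)| = 1·5^3 = 1 · 125 = 125 [KW]
E.g. (2,3,2,3) → sorted (2,2,3,3): b_1=2>1, not a PF.
4^4 − 125 = 256 − 125 = 131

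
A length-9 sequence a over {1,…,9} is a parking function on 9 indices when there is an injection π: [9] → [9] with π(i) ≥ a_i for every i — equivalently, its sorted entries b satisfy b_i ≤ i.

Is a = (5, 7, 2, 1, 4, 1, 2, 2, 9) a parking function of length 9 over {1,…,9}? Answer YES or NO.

YES

Sorted: b = (1, 1, 2, 2, 2, 4, 5, 7, 9).
  b_1=1 ≤ 1
  b_2=1 ≤ 2
  b_3=2 ≤ 3
  b_4=2 ≤ 4
  b_5=2 ≤ 5
  b_6=4 ≤ 6
  b_7=5 ≤ 7
  b_8=7 ≤ 8
  b_9=9 ≤ 9
All bounds hold ⇒ YES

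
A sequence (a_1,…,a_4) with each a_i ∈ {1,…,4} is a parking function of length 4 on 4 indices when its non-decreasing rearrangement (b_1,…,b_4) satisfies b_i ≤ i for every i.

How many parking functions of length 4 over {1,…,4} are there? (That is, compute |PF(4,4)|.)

125

|PF| = (4+1−4)·(4+1)^{4−1} = 1·125 = 125 (Pollak)
One tuple (4,3,2,1) → sorted (1,2,3,4): b_i ≤ i ∀i, a PF.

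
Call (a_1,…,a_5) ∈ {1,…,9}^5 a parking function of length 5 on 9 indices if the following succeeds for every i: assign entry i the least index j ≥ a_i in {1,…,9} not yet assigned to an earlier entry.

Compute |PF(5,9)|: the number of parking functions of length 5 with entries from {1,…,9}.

50000

|PF(5,9)| = (9+1−5)·(9+1)^{5−1} = 5·10000 = 50000
Example (1,2,5,9,8) → sorted (1,2,5,8,9): b_i ≤ 4+i ∀i, a PF.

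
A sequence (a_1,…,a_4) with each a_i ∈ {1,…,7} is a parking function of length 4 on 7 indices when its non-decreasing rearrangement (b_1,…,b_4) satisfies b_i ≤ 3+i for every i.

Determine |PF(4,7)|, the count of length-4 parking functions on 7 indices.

|PF| = (7+1−4)·(7+1)^{4−1} = 4·512 = 2048 (Konheim–Weiss)
E.g. (5,2,1,3) → sorted (1,2,3,5): b_i ≤ 3+i ∀i, a PF.

2048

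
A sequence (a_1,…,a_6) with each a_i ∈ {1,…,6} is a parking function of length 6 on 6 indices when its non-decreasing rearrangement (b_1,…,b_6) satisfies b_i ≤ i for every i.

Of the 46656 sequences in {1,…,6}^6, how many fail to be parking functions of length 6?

29849

|PF(6,6)| = (6+1−6)·(6+1)^{6−1} = 1×16807 = 16807 (Pollak)
Example (5,4,4,5,6,3) → sorted (3,4,4,5,5,6): b_1=3>1, not a PF.
6^6 − 16807 = 46656 − 16807 = 29849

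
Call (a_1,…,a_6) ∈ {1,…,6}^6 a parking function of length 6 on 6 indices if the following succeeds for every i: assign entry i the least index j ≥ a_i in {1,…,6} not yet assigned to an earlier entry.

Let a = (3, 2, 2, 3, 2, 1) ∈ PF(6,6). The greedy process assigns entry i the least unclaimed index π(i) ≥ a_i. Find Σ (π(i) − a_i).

8

Σπ = 6·7/2 = 21 (π permutes [6]); Σa = 3+2+2+3+2+1 = 13; disp = 21−13 = 8.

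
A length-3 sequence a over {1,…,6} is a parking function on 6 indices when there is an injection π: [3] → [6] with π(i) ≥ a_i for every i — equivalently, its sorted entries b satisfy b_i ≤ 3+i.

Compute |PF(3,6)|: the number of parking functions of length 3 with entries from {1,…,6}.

196

|PF| = (6+1−3)·(6+1)^{3−1} = 4·49 = 196 (Pollak)
E.g. (1,4,2) → sorted (1,2,4): b_i ≤ 3+i ∀i, a PF.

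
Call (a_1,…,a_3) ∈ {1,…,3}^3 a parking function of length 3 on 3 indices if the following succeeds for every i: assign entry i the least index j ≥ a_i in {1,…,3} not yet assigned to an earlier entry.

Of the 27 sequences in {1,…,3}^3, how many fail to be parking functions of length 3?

11

#PF = 1·4^2 = 1·16 = 16 [KW]
Example (3,3,2) → sorted (2,3,3): b_1=2>1, not a PF.
So 27 − 16 = 11 fail.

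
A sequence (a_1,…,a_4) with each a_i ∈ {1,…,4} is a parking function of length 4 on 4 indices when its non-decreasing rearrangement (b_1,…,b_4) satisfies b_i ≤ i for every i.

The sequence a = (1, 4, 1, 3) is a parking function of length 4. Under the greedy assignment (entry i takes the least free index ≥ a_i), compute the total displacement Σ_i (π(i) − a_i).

Σπ(i) = 1+…+4 = 10; Σa = 1+4+1+3 = 9; disp = 10−9 = 1.

1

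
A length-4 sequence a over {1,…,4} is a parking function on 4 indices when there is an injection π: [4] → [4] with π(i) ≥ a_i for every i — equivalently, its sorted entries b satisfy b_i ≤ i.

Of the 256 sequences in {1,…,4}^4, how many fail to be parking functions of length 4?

|PF| = 1·5^3 = 1 · 125 = 125 [KW]
Check (4,4,4,4) → sorted (4,4,4,4): b_1=4>1, not a PF.
4^4 − 125 = 256 − 125 = 131

131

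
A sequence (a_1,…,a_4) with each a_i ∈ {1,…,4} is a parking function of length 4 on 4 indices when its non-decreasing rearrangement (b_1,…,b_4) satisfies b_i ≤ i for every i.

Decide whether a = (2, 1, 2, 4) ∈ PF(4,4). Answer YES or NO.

Sorted: b = (1, 2, 2, 4).
  b_1=1 ≤ 1
  b_2=2 ≤ 2
  b_3=2 ≤ 3
  b_4=4 ≤ 4
All bounds hold ⇒ YES

YES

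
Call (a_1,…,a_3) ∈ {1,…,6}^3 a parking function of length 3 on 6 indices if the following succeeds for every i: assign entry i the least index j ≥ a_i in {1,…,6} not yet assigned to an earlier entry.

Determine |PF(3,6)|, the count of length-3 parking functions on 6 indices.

196

|PF(3,6)| = (7−3)·7^(3−1) = 4 · 49 = 196 (Pollak)
Check (3,2,2) → sorted (2,2,3): b_i ≤ 3+i ∀i, a PF.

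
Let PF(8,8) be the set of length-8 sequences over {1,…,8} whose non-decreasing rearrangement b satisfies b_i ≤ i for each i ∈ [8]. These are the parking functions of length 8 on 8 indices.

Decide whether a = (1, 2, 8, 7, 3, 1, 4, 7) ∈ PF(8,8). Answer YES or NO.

Order a: b = (1, 1, 2, 3, 4, 7, 7, 8).
  b_1=1 ≤ 1
  b_2=1 ≤ 2
  b_3=2 ≤ 3
  b_4=3 ≤ 4
  b_5=4 ≤ 5
  b_6=7 > 6
  fails at i=6 ⇒ NO

NO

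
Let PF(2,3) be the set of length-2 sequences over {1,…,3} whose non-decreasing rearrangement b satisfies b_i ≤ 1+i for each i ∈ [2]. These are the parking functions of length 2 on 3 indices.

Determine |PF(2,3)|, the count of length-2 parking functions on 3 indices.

#PF = (4−2)·4^(2−1) = 2 · 4 = 8
One tuple (3,1) → sorted (1,3): b_i ≤ 1+i ∀i, a PF.

8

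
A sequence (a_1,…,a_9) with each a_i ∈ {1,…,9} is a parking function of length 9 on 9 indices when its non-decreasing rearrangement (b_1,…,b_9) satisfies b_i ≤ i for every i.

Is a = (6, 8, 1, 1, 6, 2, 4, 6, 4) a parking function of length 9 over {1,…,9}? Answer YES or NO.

Order a: b = (1, 1, 2, 4, 4, 6, 6, 6, 8).
  b_1=1 ≤ 1
  b_2=1 ≤ 2
  b_3=2 ≤ 3
  b_4=4 ≤ 4
  b_5=4 ≤ 5
  b_6=6 ≤ 6
  b_7=6 ≤ 7
  b_8=6 ≤ 8
  b_9=8 ≤ 9
All bounds hold ⇒ YES

YES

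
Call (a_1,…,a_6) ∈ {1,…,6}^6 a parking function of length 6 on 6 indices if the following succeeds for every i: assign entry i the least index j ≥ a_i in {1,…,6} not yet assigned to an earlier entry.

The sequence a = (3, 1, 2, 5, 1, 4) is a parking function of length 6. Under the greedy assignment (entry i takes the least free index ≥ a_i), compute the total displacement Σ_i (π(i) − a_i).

Σπ = 6·7/2 = 21 (π permutes [6]); Σa = 3+1+2+5+1+4 = 16; disp = 21−16 = 5.

5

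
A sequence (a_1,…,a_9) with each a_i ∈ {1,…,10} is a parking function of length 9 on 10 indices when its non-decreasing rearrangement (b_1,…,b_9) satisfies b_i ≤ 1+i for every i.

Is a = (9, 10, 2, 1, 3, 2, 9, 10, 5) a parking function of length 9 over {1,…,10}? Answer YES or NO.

NO

Order a: b = (1, 2, 2, 3, 5, 9, 9, 10, 10).
  b_1=1 ≤ 2
  b_2=2 ≤ 3
  b_3=2 ≤ 4
  b_4=3 ≤ 5
  b_5=5 ≤ 6
  b_6=9 > 7
  fails at i=6 ⇒ NO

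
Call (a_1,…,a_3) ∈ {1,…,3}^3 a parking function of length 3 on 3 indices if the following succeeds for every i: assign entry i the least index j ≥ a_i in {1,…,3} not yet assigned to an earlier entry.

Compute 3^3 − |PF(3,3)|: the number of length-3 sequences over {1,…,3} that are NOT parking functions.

|PF(3,3)| = (3−3+1)·(3+1)^(3−1) = 1·16 = 16 (Konheim–Weiss)
Example (2,2,3) → sorted (2,2,3): b_1=2>1, not a PF.
3^3 − 16 = 27 − 16 = 11

11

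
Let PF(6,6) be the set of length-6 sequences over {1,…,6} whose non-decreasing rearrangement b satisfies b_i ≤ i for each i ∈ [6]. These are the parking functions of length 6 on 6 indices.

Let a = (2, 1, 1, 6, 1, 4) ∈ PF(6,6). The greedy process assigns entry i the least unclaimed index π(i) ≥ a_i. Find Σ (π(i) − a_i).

6

Σπ = 6·7/2 = 21 (π permutes [6]); Σa = 2+1+1+6+1+4 = 15; disp = 21−15 = 6.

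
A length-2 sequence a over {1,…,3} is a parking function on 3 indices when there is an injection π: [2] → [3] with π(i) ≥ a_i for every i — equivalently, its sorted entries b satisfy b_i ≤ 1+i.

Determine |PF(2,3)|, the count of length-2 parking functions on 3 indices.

|PF(2,3)| = (3+1−2)·(3+1)^{2−1} = 2 · 4 = 8 (Konheim–Weiss)
E.g. (1,2) → sorted (1,2): b_i ≤ 1+i ∀i, a PF.

8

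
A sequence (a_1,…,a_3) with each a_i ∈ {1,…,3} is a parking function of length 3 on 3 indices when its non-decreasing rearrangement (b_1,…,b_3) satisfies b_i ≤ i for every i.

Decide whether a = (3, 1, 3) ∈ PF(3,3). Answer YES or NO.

NO

Order a: b = (1, 3, 3).
  b_1=1 ≤ 1
  b_2=3 > 2
  fails at i=2 ⇒ NO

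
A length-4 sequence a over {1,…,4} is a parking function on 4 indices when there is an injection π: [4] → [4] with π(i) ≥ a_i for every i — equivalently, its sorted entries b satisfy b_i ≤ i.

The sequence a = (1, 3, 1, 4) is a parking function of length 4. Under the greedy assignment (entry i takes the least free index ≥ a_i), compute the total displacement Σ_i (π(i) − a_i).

Σπ = 4·5/2 = 10 (π permutes [4]); Σa = 1+3+1+4 = 9; disp = 10−9 = 1.

1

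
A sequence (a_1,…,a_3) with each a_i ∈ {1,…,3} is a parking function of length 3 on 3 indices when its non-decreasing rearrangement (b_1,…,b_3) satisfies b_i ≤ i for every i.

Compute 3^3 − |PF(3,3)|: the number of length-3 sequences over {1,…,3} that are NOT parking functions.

11

|PF(3,3)| = (4−3)·4^(3−1) = 1 · 16 = 16
E.g. (3,3,3) → sorted (3,3,3): b_1=3>1, not a PF.
Total 27; non-PF = 27−16 = 11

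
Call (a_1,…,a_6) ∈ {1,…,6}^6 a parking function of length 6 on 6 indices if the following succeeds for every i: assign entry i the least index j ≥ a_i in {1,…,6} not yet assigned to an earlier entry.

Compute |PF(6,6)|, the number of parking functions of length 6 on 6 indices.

16807

Count = (6+1−6)·(6+1)^{6−1} = 1·16807 = 16807
One tuple (1,3,2,1,2,1) → sorted (1,1,1,2,2,3): b_i ≤ i ∀i, a PF.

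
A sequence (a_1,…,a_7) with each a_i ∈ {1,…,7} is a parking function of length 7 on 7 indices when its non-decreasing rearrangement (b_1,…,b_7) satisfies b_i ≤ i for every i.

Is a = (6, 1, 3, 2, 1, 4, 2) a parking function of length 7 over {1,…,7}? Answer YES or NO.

YES

Order a: b = (1, 1, 2, 2, 3, 4, 6).
  b_1=1 ≤ 1
  b_2=1 ≤ 2
  b_3=2 ≤ 3
  b_4=2 ≤ 4
  b_5=3 ≤ 5
  b_6=4 ≤ 6
  b_7=6 ≤ 7
All bounds hold ⇒ YES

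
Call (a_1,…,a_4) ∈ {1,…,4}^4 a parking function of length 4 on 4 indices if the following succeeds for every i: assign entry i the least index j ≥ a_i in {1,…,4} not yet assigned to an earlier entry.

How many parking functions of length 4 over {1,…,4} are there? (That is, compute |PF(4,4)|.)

Count = (5−4)·5^(4−1) = 1 · 125 = 125 (Konheim–Weiss)
Check (2,1,3,1) → sorted (1,1,2,3): b_i ≤ i ∀i, a PF.

125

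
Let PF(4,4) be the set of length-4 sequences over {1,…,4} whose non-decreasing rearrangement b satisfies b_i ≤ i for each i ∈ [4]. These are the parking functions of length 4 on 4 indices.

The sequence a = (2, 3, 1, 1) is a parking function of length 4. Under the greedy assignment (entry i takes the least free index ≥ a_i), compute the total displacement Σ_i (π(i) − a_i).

3

Σπ = 10 ({1..4} each once); Σa = 2+3+1+1 = 7; disp = 10−7 = 3.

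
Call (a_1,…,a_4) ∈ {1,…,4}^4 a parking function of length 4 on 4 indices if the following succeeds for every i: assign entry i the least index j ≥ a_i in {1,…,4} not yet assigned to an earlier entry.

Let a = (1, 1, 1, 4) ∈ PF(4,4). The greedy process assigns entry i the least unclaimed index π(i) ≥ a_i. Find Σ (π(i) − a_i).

Σπ = 4·5/2 = 10 (π permutes [4]); Σa = 1+1+1+4 = 7; disp = 10−7 = 3.

3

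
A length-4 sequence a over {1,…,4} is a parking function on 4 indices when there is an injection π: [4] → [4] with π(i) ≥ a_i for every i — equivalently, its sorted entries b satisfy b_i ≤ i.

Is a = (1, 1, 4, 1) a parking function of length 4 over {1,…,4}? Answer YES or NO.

YES

Order a: b = (1, 1, 1, 4).
  b_1=1 ≤ 1
  b_2=1 ≤ 2
  b_3=1 ≤ 3
  b_4=4 ≤ 4
All bounds hold ⇒ YES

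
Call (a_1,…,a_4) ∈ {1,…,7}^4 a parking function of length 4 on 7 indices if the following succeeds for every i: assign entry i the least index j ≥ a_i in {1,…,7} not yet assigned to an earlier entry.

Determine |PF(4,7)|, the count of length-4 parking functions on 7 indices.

Count = (7+1−4)·(7+1)^{4−1} = 4×512 = 2048 [KW]
E.g. (7,3,3,5) → sorted (3,3,5,7): b_i ≤ 3+i ∀i, a PF.

2048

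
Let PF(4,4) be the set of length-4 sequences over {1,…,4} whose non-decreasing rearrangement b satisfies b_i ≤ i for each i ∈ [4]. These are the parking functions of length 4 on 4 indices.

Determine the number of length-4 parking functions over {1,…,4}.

125

|PF(4,4)| = (5−4)·5^(4−1) = 1×125 = 125
Example (1,1,4,2) → sorted (1,1,2,4): b_i ≤ i ∀i, a PF.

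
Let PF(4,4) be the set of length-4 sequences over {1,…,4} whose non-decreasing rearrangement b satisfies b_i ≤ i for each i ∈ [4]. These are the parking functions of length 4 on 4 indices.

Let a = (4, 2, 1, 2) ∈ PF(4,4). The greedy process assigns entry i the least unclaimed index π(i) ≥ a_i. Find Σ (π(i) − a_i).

1

Σπ = 10 ({1..4} each once); Σa = 4+2+1+2 = 9; disp = 10−9 = 1.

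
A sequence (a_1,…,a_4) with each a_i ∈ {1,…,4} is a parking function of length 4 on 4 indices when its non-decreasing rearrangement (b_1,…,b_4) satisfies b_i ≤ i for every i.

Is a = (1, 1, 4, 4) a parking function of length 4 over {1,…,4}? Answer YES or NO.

NO

Order a: b = (1, 1, 4, 4).
  b_1=1 ≤ 1
  b_2=1 ≤ 2
  b_3=4 > 3
  fails at i=3 ⇒ NO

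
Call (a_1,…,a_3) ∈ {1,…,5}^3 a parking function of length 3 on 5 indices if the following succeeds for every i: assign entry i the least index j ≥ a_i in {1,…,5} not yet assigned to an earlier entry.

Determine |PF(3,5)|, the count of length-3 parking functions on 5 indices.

108

Count = (5+1−3)·(5+1)^{3−1} = 3 · 36 = 108
E.g. (4,1,5) → sorted (1,4,5): b_i ≤ 2+i ∀i, a PF.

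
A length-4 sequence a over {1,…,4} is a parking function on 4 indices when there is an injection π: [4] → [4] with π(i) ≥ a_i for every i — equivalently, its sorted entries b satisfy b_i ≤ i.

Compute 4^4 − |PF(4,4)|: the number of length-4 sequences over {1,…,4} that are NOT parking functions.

131

Count = (4+1−4)·(4+1)^{4−1} = 1×125 = 125 (Pollak)
Example (4,3,4,2) → sorted (2,3,4,4): b_1=2>1, not a PF.
Total 256; non-PF = 256−125 = 131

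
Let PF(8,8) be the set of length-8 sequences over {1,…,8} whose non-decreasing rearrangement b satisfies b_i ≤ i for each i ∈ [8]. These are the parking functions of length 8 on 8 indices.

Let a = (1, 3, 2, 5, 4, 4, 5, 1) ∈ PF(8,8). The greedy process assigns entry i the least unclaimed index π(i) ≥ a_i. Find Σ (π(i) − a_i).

11

Σπ = 8·9/2 = 36 (π permutes [8]); Σa = 1+3+2+5+4+4+5+1 = 25; disp = 36−25 = 11.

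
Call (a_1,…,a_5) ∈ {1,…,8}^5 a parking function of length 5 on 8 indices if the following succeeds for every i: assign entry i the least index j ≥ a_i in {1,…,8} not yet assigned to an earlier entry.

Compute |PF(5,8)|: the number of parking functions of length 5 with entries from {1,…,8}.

26244

Count = 4·9^4 = 4×6561 = 26244 [KW]
Check (2,7,5,6,7) → sorted (2,5,6,7,7): b_i ≤ 3+i ∀i, a PF.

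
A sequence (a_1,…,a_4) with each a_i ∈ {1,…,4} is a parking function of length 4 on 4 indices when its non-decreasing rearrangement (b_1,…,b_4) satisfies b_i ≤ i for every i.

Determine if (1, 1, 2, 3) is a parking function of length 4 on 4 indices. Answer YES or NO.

Sorted: b = (1, 1, 2, 3).
  b_1=1 ≤ 1
  b_2=1 ≤ 2
  b_3=2 ≤ 3
  b_4=3 ≤ 4
All bounds hold ⇒ YES

YES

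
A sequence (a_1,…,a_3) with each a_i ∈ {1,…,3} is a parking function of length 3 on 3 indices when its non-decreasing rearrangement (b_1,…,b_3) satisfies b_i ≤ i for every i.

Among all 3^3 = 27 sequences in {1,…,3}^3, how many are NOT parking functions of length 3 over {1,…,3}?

11

|PF(3,3)| = (4−3)·4^(3−1) = 1×16 = 16 (Konheim–Weiss)
Example (3,2,2) → sorted (2,2,3): b_1=2>1, not a PF.
So 27 − 16 = 11 fail.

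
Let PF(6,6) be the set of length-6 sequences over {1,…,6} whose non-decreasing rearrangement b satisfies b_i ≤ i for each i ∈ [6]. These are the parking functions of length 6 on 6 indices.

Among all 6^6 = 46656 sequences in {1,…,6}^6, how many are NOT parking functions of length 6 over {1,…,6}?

29849

#PF = (7−6)·7^(6−1) = 1·16807 = 16807 (Pollak)
One tuple (3,5,5,5,6,4) → sorted (3,4,5,5,5,6): b_1=3>1, not a PF.
6^6 − 16807 = 46656 − 16807 = 29849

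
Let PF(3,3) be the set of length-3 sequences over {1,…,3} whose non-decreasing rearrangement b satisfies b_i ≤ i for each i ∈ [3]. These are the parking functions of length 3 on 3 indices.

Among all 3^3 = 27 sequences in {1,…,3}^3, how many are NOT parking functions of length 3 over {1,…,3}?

11

|PF| = (3−3+1)·(3+1)^(3−1) = 1 · 16 = 16 [KW]
Example (3,3,2) → sorted (2,3,3): b_1=2>1, not a PF.
Total 27; non-PF = 27−16 = 11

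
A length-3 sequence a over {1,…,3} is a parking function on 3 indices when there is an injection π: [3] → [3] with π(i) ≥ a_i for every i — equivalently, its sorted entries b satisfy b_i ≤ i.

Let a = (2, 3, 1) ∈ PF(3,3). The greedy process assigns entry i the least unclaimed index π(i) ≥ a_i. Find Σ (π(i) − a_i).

Σπ(i) = 1+…+3 = 6; Σa = 2+3+1 = 6; disp = 6−6 = 0.

0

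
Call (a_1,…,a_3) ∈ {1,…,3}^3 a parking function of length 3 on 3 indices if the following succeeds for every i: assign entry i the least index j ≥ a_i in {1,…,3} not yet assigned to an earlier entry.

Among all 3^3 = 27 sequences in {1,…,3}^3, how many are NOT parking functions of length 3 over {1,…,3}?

#PF = (4−3)·4^(3−1) = 1×16 = 16 (Konheim–Weiss)
Check (3,3,3) → sorted (3,3,3): b_1=3>1, not a PF.
3^3 − 16 = 27 − 16 = 11

11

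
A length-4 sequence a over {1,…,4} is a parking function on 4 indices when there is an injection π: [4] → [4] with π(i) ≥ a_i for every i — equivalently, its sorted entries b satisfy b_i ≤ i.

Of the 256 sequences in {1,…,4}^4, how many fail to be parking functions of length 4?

131

|PF| = (5−4)·5^(4−1) = 1 · 125 = 125 (Konheim–Weiss)
Check (4,4,2,2) → sorted (2,2,4,4): b_1=2>1, not a PF.
4^4 − 125 = 256 − 125 = 131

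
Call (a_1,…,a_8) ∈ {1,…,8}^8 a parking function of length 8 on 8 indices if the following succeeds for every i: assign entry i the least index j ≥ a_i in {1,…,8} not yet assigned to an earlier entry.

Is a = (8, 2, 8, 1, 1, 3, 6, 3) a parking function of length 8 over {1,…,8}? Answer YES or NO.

Rearranged: b = (1, 1, 2, 3, 3, 6, 8, 8).
  b_1=1 ≤ 1
  b_2=1 ≤ 2
  b_3=2 ≤ 3
  b_4=3 ≤ 4
  b_5=3 ≤ 5
  b_6=6 ≤ 6
  b_7=8 > 7
  fails at i=7 ⇒ NO

NO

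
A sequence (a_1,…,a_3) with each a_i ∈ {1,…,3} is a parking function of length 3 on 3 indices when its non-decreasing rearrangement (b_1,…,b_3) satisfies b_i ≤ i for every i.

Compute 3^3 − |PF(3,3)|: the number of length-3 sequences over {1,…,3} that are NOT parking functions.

|PF| = (3+1−3)·(3+1)^{3−1} = 1 · 16 = 16 [KW]
Check (3,1,3) → sorted (1,3,3): b_2=3>2, not a PF.
3^3 − 16 = 27 − 16 = 11

11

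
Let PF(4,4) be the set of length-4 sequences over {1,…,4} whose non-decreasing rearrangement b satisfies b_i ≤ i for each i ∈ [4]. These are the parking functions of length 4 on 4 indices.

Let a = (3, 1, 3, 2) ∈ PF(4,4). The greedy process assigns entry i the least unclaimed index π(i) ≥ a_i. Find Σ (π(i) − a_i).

1

Σπ(i) = 1+…+4 = 10; Σa = 3+1+3+2 = 9; disp = 10−9 = 1.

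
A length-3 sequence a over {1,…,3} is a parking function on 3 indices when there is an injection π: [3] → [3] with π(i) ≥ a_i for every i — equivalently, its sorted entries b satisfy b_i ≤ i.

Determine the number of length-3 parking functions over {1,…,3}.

16

Count = (3+1−3)·(3+1)^{3−1} = 1·16 = 16 [KW]
Check (3,1,1) → sorted (1,1,3): b_i ≤ i ∀i, a PF.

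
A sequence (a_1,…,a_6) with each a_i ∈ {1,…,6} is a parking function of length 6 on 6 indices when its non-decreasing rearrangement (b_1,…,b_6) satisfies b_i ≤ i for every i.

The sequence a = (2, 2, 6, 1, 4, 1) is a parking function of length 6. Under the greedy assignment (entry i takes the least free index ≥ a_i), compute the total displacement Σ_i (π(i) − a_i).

5

Σπ(i) = 1+…+6 = 21; Σa = 2+2+6+1+4+1 = 16; disp = 21−16 = 5.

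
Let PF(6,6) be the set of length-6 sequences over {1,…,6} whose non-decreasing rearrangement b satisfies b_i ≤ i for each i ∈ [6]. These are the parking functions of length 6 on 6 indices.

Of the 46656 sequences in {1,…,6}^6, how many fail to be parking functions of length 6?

29849

#PF = (6−6+1)·(6+1)^(6−1) = 1·16807 = 16807 (Konheim–Weiss)
E.g. (1,6,4,6,5,6) → sorted (1,4,5,6,6,6): b_2=4>2, not a PF.
Total 46656; non-PF = 46656−16807 = 29849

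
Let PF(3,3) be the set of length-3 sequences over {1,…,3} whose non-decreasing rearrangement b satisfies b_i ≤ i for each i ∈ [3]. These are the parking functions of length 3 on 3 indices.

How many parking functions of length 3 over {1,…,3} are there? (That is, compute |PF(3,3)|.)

#PF = (3+1−3)·(3+1)^{3−1} = 1 · 16 = 16 [KW]
One tuple (3,2,1) → sorted (1,2,3): b_i ≤ i ∀i, a PF.

16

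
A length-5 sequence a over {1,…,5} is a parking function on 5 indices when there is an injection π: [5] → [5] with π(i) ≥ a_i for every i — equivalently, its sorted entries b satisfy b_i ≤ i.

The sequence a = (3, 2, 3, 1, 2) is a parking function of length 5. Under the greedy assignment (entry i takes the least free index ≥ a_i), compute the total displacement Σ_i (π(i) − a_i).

4

Σπ = 5·6/2 = 15 (π permutes [5]); Σa = 3+2+3+1+2 = 11; disp = 15−11 = 4.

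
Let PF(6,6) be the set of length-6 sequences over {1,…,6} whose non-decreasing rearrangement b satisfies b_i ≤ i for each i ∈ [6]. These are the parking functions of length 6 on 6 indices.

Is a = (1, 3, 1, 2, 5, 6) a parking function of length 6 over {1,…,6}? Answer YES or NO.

YES

Sorted: b = (1, 1, 2, 3, 5, 6).
  b_1=1 ≤ 1
  b_2=1 ≤ 2
  b_3=2 ≤ 3
  b_4=3 ≤ 4
  b_5=5 ≤ 5
  b_6=6 ≤ 6
All bounds hold ⇒ YES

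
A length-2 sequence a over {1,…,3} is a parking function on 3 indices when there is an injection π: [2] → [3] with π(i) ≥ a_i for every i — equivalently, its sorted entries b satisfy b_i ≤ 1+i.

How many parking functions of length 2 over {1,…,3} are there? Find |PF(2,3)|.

8

#PF = (3+1−2)·(3+1)^{2−1} = 2 · 4 = 8 (Konheim–Weiss)
E.g. (3,2) → sorted (2,3): b_i ≤ 1+i ∀i, a PF.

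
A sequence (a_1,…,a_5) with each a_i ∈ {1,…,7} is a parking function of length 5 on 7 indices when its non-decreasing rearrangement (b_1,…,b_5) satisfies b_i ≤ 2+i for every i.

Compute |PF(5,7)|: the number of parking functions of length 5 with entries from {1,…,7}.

|PF| = (7+1−5)·(7+1)^{5−1} = 3 · 4096 = 12288 [KW]
Example (3,5,6,5,3) → sorted (3,3,5,5,6): b_i ≤ 2+i ∀i, a PF.

12288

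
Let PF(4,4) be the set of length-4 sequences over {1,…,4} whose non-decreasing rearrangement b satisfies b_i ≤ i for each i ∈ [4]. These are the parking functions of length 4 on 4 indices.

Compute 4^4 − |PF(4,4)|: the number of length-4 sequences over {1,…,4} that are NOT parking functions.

|PF(4,4)| = (4+1−4)·(4+1)^{4−1} = 1 · 125 = 125 [KW]
Example (4,4,1,4) → sorted (1,4,4,4): b_2=4>2, not a PF.
So 256 − 125 = 131 fail.

131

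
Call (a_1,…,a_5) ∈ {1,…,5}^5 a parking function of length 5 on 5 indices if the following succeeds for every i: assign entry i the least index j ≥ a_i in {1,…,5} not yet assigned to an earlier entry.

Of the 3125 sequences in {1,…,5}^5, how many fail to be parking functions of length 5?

|PF| = (5+1−5)·(5+1)^{5−1} = 1×1296 = 1296 (Pollak)
E.g. (5,3,4,3,3) → sorted (3,3,3,4,5): b_1=3>1, not a PF.
So 3125 − 1296 = 1829 fail.

1829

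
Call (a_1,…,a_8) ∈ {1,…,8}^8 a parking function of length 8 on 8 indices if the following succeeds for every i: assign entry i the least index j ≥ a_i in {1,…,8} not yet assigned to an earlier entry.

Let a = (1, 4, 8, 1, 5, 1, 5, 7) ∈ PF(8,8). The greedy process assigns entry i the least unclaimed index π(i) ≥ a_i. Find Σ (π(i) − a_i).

4

Σπ(i) = 1+…+8 = 36; Σa = 1+4+8+1+5+1+5+7 = 32; disp = 36−32 = 4.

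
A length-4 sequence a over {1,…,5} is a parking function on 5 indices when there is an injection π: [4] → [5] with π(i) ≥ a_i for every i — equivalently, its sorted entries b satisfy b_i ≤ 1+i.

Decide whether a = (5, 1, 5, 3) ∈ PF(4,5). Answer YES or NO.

NO

Order a: b = (1, 3, 5, 5).
  b_1=1 ≤ 2
  b_2=3 ≤ 3
  b_3=5 > 4
  fails at i=3 ⇒ NO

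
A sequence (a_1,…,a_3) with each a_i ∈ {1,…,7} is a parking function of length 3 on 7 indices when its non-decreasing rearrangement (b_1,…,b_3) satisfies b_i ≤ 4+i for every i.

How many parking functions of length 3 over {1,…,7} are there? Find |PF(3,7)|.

|PF| = 5·8^2 = 5 · 64 = 320
Check (1,3,2) → sorted (1,2,3): b_i ≤ 4+i ∀i, a PF.

320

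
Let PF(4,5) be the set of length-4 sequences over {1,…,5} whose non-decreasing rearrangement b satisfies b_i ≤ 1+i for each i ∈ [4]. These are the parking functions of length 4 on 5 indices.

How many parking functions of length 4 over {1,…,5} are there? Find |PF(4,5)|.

|PF| = (6−4)·6^(4−1) = 2 · 216 = 432
E.g. (1,3,3,4) → sorted (1,3,3,4): b_i ≤ 1+i ∀i, a PF.

432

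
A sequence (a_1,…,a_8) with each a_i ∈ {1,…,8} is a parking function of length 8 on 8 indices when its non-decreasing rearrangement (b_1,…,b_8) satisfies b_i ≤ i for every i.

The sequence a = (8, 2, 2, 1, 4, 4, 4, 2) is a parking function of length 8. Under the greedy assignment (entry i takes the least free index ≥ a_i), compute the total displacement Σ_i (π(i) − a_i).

9

Σπ = 8·9/2 = 36 (π permutes [8]); Σa = 8+2+2+1+4+4+4+2 = 27; disp = 36−27 = 9.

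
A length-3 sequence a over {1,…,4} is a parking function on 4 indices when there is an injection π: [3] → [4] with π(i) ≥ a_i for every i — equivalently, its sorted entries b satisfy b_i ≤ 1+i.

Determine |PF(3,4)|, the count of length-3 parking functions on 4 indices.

50

Count = 2·5^2 = 2 · 25 = 50 [KW]
Check (4,1,2) → sorted (1,2,4): b_i ≤ 1+i ∀i, a PF.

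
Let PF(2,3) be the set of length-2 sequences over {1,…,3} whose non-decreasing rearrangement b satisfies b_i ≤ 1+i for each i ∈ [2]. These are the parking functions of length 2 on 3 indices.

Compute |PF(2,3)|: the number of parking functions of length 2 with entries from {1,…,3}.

8

|PF| = (3−2+1)·(3+1)^(2−1) = 2·4 = 8 [KW]
One tuple (1,3) → sorted (1,3): b_i ≤ 1+i ∀i, a PF.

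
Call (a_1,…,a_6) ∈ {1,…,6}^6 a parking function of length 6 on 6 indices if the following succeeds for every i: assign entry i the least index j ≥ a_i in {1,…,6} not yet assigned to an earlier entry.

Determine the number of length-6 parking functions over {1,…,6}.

|PF(6,6)| = (6+1−6)·(6+1)^{6−1} = 1×16807 = 16807 (Pollak)
E.g. (1,2,1,5,6,4) → sorted (1,1,2,4,5,6): b_i ≤ i ∀i, a PF.

16807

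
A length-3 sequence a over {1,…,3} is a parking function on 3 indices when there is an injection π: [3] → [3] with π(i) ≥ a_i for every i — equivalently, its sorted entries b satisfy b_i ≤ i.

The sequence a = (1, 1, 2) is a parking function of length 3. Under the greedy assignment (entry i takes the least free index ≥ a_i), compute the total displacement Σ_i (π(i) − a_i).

Σπ = 3·4/2 = 6 (π permutes [3]); Σa = 1+1+2 = 4; disp = 6−4 = 2.

2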